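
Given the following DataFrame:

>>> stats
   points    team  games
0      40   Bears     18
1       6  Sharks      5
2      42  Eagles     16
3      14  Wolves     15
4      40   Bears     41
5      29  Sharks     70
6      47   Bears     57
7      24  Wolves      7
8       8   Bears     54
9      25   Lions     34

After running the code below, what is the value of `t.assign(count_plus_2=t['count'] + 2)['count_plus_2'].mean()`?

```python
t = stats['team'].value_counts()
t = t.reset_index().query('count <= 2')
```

3.5

value_counts of team:
team
Bears     4
Sharks    2
Wolves    2
Eagles    1
Lions     1
Name: count, dtype: int64
reset_index():
     team  count
0   Bears      4
1  Sharks      2
2  Wolves      2
3  Eagles      1
4   Lions      1
filter rows where count <= 2:
     team  count
1  Sharks      2
2  Wolves      2
3  Eagles      1
4   Lions      1
add column count_plus_2 = t['count'] + 2:
     team  count  count_plus_2
1  Sharks      2             4
2  Wolves      2             4
3  Eagles      1             3
4   Lions      1             3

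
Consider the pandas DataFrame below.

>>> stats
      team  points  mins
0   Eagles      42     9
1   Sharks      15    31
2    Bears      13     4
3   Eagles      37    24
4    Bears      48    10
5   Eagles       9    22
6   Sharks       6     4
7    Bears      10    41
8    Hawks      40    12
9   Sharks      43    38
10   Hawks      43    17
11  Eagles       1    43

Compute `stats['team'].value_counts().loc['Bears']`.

3

value_counts of team:
team
Eagles    4
Sharks    3
Bears     3
Hawks     2
Name: count, dtype: int64
Hence 3.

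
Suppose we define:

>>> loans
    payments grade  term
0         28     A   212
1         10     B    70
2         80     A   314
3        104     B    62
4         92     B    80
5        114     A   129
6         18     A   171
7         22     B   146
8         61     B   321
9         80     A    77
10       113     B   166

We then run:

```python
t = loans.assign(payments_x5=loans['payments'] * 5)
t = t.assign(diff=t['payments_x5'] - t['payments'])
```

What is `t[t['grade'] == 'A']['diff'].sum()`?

1280

add column payments_x5 = loans['payments'] * 5:
    payments grade  term  payments_x5
0         28     A   212          140
1         10     B    70           50
2         80     A   314          400
3        104     B    62          520
4         92     B    80          460
5        114     A   129          570
6         18     A   171           90
7         22     B   146          110
8         61     B   321          305
9         80     A    77          400
10       113     B   166          565
add column diff = t['payments_x5'] - t['payments']:
    payments grade  term  payments_x5  diff
0         28     A   212          140   112
1         10     B    70           50    40
2         80     A   314          400   320
3        104     B    62          520   416
4         92     B    80          460   368
5        114     A   129          570   456
6         18     A   171           90    72
7         22     B   146          110    88
8         61     B   321          305   244
9         80     A    77          400   320
10       113     B   166          565   452
filter rows where grade == 'A':
   payments grade  term  payments_x5  diff
0        28     A   212          140   112
2        80     A   314          400   320
5       114     A   129          570   456
6        18     A   171           90    72
9        80     A    77          400   320
Finally, sum of column 'diff' = 1280.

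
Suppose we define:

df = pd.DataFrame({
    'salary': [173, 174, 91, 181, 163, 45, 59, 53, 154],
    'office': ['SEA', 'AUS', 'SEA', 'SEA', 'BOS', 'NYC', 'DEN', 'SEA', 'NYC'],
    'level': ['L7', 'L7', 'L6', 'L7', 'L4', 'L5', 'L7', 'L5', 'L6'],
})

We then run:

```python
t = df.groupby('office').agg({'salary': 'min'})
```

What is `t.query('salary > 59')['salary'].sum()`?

337

group by office, min of salary:
        salary
office        
AUS        174
BOS        163
DEN         59
NYC         45
SEA         53
filter rows where salary > 59:
        salary
office        
AUS        174
BOS        163
Reading off the sum of column 'salary', we get 337.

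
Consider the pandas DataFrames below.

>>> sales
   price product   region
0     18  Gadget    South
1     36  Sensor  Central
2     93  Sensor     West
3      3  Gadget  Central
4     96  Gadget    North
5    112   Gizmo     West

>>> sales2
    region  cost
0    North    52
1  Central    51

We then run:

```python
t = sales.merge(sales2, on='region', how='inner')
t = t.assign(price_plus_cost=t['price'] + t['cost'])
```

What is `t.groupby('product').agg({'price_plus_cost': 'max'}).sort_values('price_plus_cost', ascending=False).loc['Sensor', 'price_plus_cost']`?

87

merge on 'region' (how='inner') → 3 rows:
   price product   region  cost
0     36  Sensor  Central    51
1      3  Gadget  Central    51
2     96  Gadget    North    52
add column price_plus_cost = t['price'] + t['cost']:
   price product   region  cost  price_plus_cost
0     36  Sensor  Central    51               87
1      3  Gadget  Central    51               54
2     96  Gadget    North    52              148
group by product, max of price_plus_cost:
         price_plus_cost
product                 
Gadget               148
Sensor                87
sort by price_plus_cost descending:
         price_plus_cost
product                 
Gadget               148
Sensor                87
Then the value at row 'Sensor', column 'price_plus_cost': 87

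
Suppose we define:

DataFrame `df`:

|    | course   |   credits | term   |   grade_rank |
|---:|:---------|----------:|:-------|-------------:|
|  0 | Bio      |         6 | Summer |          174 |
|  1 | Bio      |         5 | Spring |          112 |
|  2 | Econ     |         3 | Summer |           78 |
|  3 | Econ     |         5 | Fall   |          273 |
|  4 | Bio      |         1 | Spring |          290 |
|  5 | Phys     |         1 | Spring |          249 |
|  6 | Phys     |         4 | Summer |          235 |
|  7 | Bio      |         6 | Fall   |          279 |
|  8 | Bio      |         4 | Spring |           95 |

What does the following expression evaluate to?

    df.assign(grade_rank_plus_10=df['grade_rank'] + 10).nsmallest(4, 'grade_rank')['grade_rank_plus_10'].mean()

124.75

add column grade_rank_plus_10 = df['grade_rank'] + 10:
  course  credits    term  grade_rank  grade_rank_plus_10
0    Bio        6  Summer         174                 184
1    Bio        5  Spring         112                 122
2   Econ        3  Summer          78                  88
3   Econ        5    Fall         273                 283
4    Bio        1  Spring         290                 300
5   Phys        1  Spring         249                 259
6   Phys        4  Summer         235                 245
7    Bio        6    Fall         279                 289
8    Bio        4  Spring          95                 105
take 4 rows with smallest grade_rank:
  course  credits    term  grade_rank  grade_rank_plus_10
2   Econ        3  Summer          78                  88
8    Bio        4  Spring          95                 105
1    Bio        5  Spring         112                 122
0    Bio        6  Summer         174                 184
Taking the mean of column 'grade_rank_plus_10' gives 124.75.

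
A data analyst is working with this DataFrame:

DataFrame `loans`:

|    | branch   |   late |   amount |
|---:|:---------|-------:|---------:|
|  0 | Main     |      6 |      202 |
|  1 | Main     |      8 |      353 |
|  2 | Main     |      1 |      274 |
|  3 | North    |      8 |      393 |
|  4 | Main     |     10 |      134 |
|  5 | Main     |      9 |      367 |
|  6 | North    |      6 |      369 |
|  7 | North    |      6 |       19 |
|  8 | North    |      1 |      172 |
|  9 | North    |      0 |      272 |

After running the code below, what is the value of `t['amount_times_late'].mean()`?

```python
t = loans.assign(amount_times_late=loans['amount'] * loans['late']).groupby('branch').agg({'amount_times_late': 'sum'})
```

7298.5

add column amount_times_late = loans['amount'] * loans['late']:
  branch  late  amount  amount_times_late
0   Main     6     202               1212
1   Main     8     353               2824
2   Main     1     274                274
3  North     8     393               3144
4   Main    10     134               1340
5   Main     9     367               3303
6  North     6     369               2214
7  North     6      19                114
8  North     1     172                172
9  North     0     272                  0
group by branch, sum of amount_times_late:
        amount_times_late
branch                   
Main                 8953
North                5644
Hence 7298.5.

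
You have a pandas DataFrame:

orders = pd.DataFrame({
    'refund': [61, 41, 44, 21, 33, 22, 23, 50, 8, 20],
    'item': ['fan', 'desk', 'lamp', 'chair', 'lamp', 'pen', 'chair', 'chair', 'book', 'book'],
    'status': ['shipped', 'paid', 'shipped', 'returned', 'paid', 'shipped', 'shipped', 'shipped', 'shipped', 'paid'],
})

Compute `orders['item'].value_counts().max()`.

3

value_counts of item:
item
chair    3
lamp     2
book     2
fan      1
desk     1
pen      1
Name: count, dtype: int64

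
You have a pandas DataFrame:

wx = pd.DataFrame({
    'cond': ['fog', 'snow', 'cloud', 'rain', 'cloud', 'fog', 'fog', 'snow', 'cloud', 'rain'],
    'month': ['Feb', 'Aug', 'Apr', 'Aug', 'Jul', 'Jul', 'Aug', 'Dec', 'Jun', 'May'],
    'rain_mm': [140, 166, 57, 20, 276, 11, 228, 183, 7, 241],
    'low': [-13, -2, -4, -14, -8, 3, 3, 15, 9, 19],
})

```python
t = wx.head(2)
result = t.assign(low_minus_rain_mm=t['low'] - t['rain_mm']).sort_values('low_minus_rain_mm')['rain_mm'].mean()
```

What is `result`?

153.0

take first 2 rows:
   cond month  rain_mm  low
0   fog   Feb      140  -13
1  snow   Aug      166   -2
add column low_minus_rain_mm = t['low'] - t['rain_mm']:
   cond month  rain_mm  low  low_minus_rain_mm
0   fog   Feb      140  -13               -153
1  snow   Aug      166   -2               -168
sort by low_minus_rain_mm:
   cond month  rain_mm  low  low_minus_rain_mm
1  snow   Aug      166   -2               -168
0   fog   Feb      140  -13               -153
Reading off the mean of column 'rain_mm', we get 153.0.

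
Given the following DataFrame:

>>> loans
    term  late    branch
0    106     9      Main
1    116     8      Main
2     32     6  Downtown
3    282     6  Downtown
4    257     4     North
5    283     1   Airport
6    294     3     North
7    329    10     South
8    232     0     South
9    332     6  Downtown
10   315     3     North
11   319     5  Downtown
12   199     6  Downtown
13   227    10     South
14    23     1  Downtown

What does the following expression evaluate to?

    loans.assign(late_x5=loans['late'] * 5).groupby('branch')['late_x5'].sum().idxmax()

Downtown

add column late_x5 = loans['late'] * 5:
    term  late    branch  late_x5
0    106     9      Main       45
1    116     8      Main       40
2     32     6  Downtown       30
3    282     6  Downtown       30
4    257     4     North       20
5    283     1   Airport        5
6    294     3     North       15
7    329    10     South       50
8    232     0     South        0
9    332     6  Downtown       30
10   315     3     North       15
11   319     5  Downtown       25
12   199     6  Downtown       30
13   227    10     South       50
14    23     1  Downtown        5
group by branch, sum of late_x5:
branch
Airport       5
Downtown    150
Main         85
North        50
South       100
Name: late_x5, dtype: int64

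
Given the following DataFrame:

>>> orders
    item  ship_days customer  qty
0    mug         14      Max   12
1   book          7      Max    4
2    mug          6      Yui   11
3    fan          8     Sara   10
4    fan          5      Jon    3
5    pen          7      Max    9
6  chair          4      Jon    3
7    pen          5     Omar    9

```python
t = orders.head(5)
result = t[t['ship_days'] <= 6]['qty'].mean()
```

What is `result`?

take first 5 rows:
   item  ship_days customer  qty
0   mug         14      Max   12
1  book          7      Max    4
2   mug          6      Yui   11
3   fan          8     Sara   10
4   fan          5      Jon    3
filter rows where ship_days <= 6:
  item  ship_days customer  qty
2  mug          6      Yui   11
4  fan          5      Jon    3
The mean of column 'qty' is 7.0.

7.0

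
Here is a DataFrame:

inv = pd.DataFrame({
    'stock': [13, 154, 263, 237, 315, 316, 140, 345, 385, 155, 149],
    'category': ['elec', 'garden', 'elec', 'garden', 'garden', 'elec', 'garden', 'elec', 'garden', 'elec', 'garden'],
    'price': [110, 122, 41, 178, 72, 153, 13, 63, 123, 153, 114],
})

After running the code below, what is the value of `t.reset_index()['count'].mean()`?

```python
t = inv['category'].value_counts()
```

5.5

value_counts of category:
category
garden    6
elec      5
Name: count, dtype: int64
reset_index():
  category  count
0   garden      6
1     elec      5
Reading off the mean of column 'count', we get 5.5.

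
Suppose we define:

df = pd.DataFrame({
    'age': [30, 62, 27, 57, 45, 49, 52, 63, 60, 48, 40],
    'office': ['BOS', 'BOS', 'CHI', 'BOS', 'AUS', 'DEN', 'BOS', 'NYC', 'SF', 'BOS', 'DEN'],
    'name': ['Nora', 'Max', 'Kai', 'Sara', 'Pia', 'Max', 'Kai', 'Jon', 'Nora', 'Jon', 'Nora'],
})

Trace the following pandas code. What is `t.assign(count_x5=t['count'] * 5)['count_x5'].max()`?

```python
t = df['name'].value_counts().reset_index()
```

15

value_counts of name:
name
Nora    3
Max     2
Kai     2
Jon     2
Sara    1
Pia     1
Name: count, dtype: int64
reset_index():
   name  count
0  Nora      3
1   Max      2
2   Kai      2
3   Jon      2
4  Sara      1
5   Pia      1
add column count_x5 = t['count'] * 5:
   name  count  count_x5
0  Nora      3        15
1   Max      2        10
2   Kai      2        10
3   Jon      2        10
4  Sara      1         5
5   Pia      1         5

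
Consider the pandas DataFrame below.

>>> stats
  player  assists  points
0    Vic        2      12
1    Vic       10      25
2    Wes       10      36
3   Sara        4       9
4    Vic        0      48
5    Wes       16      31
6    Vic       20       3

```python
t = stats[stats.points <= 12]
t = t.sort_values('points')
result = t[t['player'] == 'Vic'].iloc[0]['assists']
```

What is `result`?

filter rows where points <= 12:
  player  assists  points
0    Vic        2      12
3   Sara        4       9
6    Vic       20       3
sort by points:
  player  assists  points
6    Vic       20       3
3   Sara        4       9
0    Vic        2      12
filter rows where player == 'Vic':
  player  assists  points
6    Vic       20       3
0    Vic        2      12

20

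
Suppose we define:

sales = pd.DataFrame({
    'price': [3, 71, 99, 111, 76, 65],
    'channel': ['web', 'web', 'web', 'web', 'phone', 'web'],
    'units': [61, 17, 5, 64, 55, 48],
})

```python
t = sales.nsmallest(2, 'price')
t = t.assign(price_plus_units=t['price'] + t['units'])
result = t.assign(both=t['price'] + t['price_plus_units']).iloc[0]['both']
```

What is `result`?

take 2 rows with smallest price:
   price channel  units
0      3     web     61
5     65     web     48
add column price_plus_units = t['price'] + t['units']:
   price channel  units  price_plus_units
0      3     web     61                64
5     65     web     48               113
add column both = t['price'] + t['price_plus_units']:
   price channel  units  price_plus_units  both
0      3     web     61                64    67
5     65     web     48               113   178
Hence 67.

67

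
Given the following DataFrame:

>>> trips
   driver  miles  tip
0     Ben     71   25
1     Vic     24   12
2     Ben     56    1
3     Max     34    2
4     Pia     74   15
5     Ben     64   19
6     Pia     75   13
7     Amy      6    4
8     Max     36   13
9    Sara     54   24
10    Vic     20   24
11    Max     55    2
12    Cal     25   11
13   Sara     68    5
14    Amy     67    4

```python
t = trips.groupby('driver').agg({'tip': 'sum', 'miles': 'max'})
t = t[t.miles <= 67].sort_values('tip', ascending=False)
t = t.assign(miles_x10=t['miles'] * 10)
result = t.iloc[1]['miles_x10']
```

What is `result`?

550

group by driver: sum(tip), max(miles):
        tip  miles
driver            
Amy       8     67
Ben      45     71
Cal      11     25
Max      17     55
Pia      28     75
Sara     29     68
Vic      36     24
filter rows where miles <= 67:
        tip  miles
driver            
Amy       8     67
Cal      11     25
Max      17     55
Vic      36     24
sort by tip descending:
        tip  miles
driver            
Vic      36     24
Max      17     55
Cal      11     25
Amy       8     67
add column miles_x10 = t['miles'] * 10:
        tip  miles  miles_x10
driver                       
Vic      36     24        240
Max      17     55        550
Cal      11     25        250
Amy       8     67        670
The value at position 1, column 'miles_x10' is 550.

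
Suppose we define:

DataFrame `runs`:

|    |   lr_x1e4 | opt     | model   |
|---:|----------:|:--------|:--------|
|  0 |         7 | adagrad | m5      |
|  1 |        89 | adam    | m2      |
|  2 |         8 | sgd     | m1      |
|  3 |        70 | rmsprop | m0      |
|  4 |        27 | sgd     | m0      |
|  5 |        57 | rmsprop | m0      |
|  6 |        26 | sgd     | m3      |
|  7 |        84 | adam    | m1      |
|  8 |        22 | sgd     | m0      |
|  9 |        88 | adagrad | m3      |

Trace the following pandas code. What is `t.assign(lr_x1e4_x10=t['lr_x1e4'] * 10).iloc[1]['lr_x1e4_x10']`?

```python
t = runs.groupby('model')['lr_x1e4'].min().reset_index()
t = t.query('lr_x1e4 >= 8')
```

group by model, min of lr_x1e4:
model
m0    22
m1     8
m2    89
m3    26
m5     7
Name: lr_x1e4, dtype: int64
reset_index():
  model  lr_x1e4
0    m0       22
1    m1        8
2    m2       89
3    m3       26
4    m5        7
filter rows where lr_x1e4 >= 8:
  model  lr_x1e4
0    m0       22
1    m1        8
2    m2       89
3    m3       26
add column lr_x1e4_x10 = t['lr_x1e4'] * 10:
  model  lr_x1e4  lr_x1e4_x10
0    m0       22          220
1    m1        8           80
2    m2       89          890
3    m3       26          260
Finally, value at position 1, column 'lr_x1e4_x10' = 80.

80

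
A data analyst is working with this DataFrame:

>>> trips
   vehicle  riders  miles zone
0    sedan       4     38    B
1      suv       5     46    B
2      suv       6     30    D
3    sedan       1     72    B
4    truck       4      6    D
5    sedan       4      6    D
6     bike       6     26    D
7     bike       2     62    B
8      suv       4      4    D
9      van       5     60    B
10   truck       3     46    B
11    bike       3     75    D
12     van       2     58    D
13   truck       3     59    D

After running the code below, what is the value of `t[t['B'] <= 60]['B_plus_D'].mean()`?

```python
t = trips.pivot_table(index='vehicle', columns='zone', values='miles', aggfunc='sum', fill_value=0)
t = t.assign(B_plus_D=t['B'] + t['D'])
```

pivot: rows=vehicle, cols=zone, sum(miles):
zone       B    D
vehicle          
bike      62  101
sedan    110    6
suv       46   34
truck     46   65
van       60   58
add column B_plus_D = t['B'] + t['D']:
zone       B    D  B_plus_D
vehicle                    
bike      62  101       163
sedan    110    6       116
suv       46   34        80
truck     46   65       111
van       60   58       118
filter rows where B <= 60:
zone      B   D  B_plus_D
vehicle                  
suv      46  34        80
truck    46  65       111
van      60  58       118
Hence 103.0.

103.0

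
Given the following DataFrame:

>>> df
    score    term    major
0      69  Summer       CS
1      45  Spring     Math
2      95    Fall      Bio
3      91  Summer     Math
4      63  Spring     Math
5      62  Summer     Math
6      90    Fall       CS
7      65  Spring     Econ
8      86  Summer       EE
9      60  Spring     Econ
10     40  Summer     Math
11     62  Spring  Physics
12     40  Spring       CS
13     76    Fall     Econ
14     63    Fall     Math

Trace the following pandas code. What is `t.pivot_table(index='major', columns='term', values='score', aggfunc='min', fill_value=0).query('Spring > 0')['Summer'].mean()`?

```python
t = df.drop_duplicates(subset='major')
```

0.0

drop duplicate major (keep=first):
    score    term    major
0      69  Summer       CS
1      45  Spring     Math
2      95    Fall      Bio
7      65  Spring     Econ
8      86  Summer       EE
11     62  Spring  Physics
pivot: rows=major, cols=term, min(score):
term     Fall  Spring  Summer
major                        
Bio        95       0       0
CS          0       0      69
EE          0       0      86
Econ        0      65       0
Math        0      45       0
Physics     0      62       0
filter rows where Spring > 0:
term     Fall  Spring  Summer
major                        
Econ        0      65       0
Math        0      45       0
Physics     0      62       0
mean of column 'Summer' → 0.0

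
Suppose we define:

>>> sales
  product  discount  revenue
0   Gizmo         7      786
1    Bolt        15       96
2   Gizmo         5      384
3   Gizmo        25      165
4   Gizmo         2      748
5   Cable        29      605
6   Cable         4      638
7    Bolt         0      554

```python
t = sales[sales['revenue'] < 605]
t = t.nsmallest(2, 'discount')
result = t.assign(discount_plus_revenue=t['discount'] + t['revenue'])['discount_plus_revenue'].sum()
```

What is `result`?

943

filter rows where revenue < 605:
  product  discount  revenue
1    Bolt        15       96
2   Gizmo         5      384
3   Gizmo        25      165
7    Bolt         0      554
take 2 rows with smallest discount:
  product  discount  revenue
7    Bolt         0      554
2   Gizmo         5      384
add column discount_plus_revenue = t['discount'] + t['revenue']:
  product  discount  revenue  discount_plus_revenue
7    Bolt         0      554                    554
2   Gizmo         5      384                    389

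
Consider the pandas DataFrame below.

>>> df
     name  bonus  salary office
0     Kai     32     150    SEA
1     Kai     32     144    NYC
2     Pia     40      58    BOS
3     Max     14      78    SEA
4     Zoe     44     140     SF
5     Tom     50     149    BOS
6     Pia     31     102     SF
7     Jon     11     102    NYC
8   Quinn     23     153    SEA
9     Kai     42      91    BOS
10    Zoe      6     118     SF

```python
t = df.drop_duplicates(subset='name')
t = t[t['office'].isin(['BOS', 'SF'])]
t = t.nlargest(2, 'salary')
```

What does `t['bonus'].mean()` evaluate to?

47.0

drop duplicate name (keep=first):
    name  bonus  salary office
0    Kai     32     150    SEA
2    Pia     40      58    BOS
3    Max     14      78    SEA
4    Zoe     44     140     SF
5    Tom     50     149    BOS
7    Jon     11     102    NYC
8  Quinn     23     153    SEA
filter rows where office in ['BOS', 'SF']:
  name  bonus  salary office
2  Pia     40      58    BOS
4  Zoe     44     140     SF
5  Tom     50     149    BOS
take 2 rows with largest salary:
  name  bonus  salary office
5  Tom     50     149    BOS
4  Zoe     44     140     SF
mean of column 'bonus' → 47.0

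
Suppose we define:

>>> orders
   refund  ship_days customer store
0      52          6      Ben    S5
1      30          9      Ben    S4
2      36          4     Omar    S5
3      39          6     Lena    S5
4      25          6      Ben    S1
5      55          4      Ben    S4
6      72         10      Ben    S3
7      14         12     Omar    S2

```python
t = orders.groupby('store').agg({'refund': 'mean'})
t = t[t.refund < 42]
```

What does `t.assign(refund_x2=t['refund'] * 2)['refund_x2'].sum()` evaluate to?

78.0

group by store, mean of refund:
          refund
store           
S1     25.000000
S2     14.000000
S3     72.000000
S4     42.500000
S5     42.333333
filter rows where refund < 42:
       refund
store        
S1       25.0
S2       14.0
add column refund_x2 = t['refund'] * 2:
       refund  refund_x2
store                   
S1       25.0       50.0
S2       14.0       28.0
Finally, sum of column 'refund_x2' = 78.0.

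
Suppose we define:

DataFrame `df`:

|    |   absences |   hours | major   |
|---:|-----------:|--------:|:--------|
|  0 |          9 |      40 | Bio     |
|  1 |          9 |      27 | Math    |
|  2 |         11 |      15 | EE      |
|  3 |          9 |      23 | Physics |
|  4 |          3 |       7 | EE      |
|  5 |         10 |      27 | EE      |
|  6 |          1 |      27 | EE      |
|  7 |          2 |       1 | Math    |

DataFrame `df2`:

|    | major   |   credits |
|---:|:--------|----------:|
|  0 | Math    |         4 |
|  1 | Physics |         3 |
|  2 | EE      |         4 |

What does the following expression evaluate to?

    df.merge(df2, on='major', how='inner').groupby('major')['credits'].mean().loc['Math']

merge on 'major' (how='inner') → 7 rows:
   absences  hours    major  credits
0         9     27     Math        4
1        11     15       EE        4
2         9     23  Physics        3
3         3      7       EE        4
4        10     27       EE        4
5         1     27       EE        4
6         2      1     Math        4
group by major, mean of credits:
major
EE         4.0
Math       4.0
Physics    3.0
Name: credits, dtype: float64

4.0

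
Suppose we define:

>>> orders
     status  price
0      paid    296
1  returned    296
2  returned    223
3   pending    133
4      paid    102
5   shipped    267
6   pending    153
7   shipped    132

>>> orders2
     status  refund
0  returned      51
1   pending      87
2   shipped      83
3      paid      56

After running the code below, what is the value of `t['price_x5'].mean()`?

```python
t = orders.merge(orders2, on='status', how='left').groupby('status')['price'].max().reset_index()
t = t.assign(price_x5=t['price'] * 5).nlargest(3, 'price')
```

merge on 'status' (how='left') → 8 rows:
     status  price  refund
0      paid    296      56
1  returned    296      51
2  returned    223      51
3   pending    133      87
4      paid    102      56
5   shipped    267      83
6   pending    153      87
7   shipped    132      83
group by status, max of price:
status
paid        296
pending     153
returned    296
shipped     267
Name: price, dtype: int64
reset_index():
     status  price
0      paid    296
1   pending    153
2  returned    296
3   shipped    267
add column price_x5 = t['price'] * 5:
     status  price  price_x5
0      paid    296      1480
1   pending    153       765
2  returned    296      1480
3   shipped    267      1335
take 3 rows with largest price:
     status  price  price_x5
0      paid    296      1480
2  returned    296      1480
3   shipped    267      1335
Taking the mean of column 'price_x5' gives 1431.66666667.

1431.66666667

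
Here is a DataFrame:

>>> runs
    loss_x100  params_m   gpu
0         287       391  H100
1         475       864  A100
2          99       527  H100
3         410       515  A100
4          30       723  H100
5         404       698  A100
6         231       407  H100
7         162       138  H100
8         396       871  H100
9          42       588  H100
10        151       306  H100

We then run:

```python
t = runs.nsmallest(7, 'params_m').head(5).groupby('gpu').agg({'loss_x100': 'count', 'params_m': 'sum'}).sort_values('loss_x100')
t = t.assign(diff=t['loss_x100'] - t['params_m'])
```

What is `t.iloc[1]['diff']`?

-1238

take 7 rows with smallest params_m:
    loss_x100  params_m   gpu
7         162       138  H100
10        151       306  H100
0         287       391  H100
6         231       407  H100
3         410       515  A100
2          99       527  H100
9          42       588  H100
take first 5 rows:
    loss_x100  params_m   gpu
7         162       138  H100
10        151       306  H100
0         287       391  H100
6         231       407  H100
3         410       515  A100
group by gpu: count(loss_x100), sum(params_m):
      loss_x100  params_m
gpu                      
A100          1       515
H100          4      1242
sort by loss_x100:
      loss_x100  params_m
gpu                      
A100          1       515
H100          4      1242
add column diff = t['loss_x100'] - t['params_m']:
      loss_x100  params_m  diff
gpu                            
A100          1       515  -514
H100          4      1242 -1238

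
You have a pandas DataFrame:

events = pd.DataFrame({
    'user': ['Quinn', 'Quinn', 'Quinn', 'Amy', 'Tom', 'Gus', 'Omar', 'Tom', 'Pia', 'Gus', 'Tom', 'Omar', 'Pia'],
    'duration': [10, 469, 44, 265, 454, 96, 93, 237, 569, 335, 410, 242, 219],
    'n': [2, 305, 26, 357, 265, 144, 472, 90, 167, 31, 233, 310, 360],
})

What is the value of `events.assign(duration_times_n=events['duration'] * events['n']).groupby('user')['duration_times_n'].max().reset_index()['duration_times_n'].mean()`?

90304.5

add column duration_times_n = events['duration'] * events['n']:
     user  duration    n  duration_times_n
0   Quinn        10    2                20
1   Quinn       469  305            143045
2   Quinn        44   26              1144
3     Amy       265  357             94605
4     Tom       454  265            120310
5     Gus        96  144             13824
6    Omar        93  472             43896
7     Tom       237   90             21330
8     Pia       569  167             95023
9     Gus       335   31             10385
10    Tom       410  233             95530
11   Omar       242  310             75020
12    Pia       219  360             78840
group by user, max of duration_times_n:
user
Amy       94605
Gus       13824
Omar      75020
Pia       95023
Quinn    143045
Tom      120310
Name: duration_times_n, dtype: int64
reset_index():
    user  duration_times_n
0    Amy             94605
1    Gus             13824
2   Omar             75020
3    Pia             95023
4  Quinn            143045
5    Tom            120310
Finally, mean of column 'duration_times_n' = 90304.5.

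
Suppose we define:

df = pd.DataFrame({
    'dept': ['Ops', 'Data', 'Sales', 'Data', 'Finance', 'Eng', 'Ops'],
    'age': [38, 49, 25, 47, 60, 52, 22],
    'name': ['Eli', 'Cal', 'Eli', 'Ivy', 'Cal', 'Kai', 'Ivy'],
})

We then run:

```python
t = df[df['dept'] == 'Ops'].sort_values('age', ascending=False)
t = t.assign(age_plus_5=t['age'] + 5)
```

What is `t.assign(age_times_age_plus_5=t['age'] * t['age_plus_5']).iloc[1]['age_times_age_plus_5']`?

594

filter rows where dept == 'Ops':
  dept  age name
0  Ops   38  Eli
6  Ops   22  Ivy
sort by age descending:
  dept  age name
0  Ops   38  Eli
6  Ops   22  Ivy
add column age_plus_5 = t['age'] + 5:
  dept  age name  age_plus_5
0  Ops   38  Eli          43
6  Ops   22  Ivy          27
add column age_times_age_plus_5 = t['age'] * t['age_plus_5']:
  dept  age name  age_plus_5  age_times_age_plus_5
0  Ops   38  Eli          43                  1634
6  Ops   22  Ivy          27                   594
Finally, value at position 1, column 'age_times_age_plus_5' = 594.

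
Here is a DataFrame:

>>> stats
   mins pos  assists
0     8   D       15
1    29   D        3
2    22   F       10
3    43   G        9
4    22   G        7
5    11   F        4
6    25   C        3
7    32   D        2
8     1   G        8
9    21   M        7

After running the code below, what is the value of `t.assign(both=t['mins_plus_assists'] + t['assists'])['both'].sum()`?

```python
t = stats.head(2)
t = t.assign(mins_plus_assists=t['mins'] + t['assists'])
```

take first 2 rows:
   mins pos  assists
0     8   D       15
1    29   D        3
add column mins_plus_assists = t['mins'] + t['assists']:
   mins pos  assists  mins_plus_assists
0     8   D       15                 23
1    29   D        3                 32
add column both = t['mins_plus_assists'] + t['assists']:
   mins pos  assists  mins_plus_assists  both
0     8   D       15                 23    38
1    29   D        3                 32    35
Reading off the sum of column 'both', we get 73.

73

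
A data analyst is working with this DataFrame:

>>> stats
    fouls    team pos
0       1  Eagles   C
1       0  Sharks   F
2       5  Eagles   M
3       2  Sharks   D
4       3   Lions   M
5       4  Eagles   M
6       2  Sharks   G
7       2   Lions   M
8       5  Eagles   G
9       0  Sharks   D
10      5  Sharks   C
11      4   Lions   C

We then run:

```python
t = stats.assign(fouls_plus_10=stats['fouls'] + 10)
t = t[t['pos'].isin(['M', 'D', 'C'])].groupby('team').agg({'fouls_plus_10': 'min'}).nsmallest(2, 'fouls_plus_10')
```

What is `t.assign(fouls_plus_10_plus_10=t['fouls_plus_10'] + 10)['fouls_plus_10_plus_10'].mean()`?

add column fouls_plus_10 = stats['fouls'] + 10:
    fouls    team pos  fouls_plus_10
0       1  Eagles   C             11
1       0  Sharks   F             10
2       5  Eagles   M             15
3       2  Sharks   D             12
4       3   Lions   M             13
5       4  Eagles   M             14
6       2  Sharks   G             12
7       2   Lions   M             12
8       5  Eagles   G             15
9       0  Sharks   D             10
10      5  Sharks   C             15
11      4   Lions   C             14
filter rows where pos in ['M', 'D', 'C']:
    fouls    team pos  fouls_plus_10
0       1  Eagles   C             11
2       5  Eagles   M             15
3       2  Sharks   D             12
4       3   Lions   M             13
5       4  Eagles   M             14
7       2   Lions   M             12
9       0  Sharks   D             10
10      5  Sharks   C             15
11      4   Lions   C             14
group by team, min of fouls_plus_10:
        fouls_plus_10
team                 
Eagles             11
Lions              12
Sharks             10
take 2 rows with smallest fouls_plus_10:
        fouls_plus_10
team                 
Sharks             10
Eagles             11
add column fouls_plus_10_plus_10 = t['fouls_plus_10'] + 10:
        fouls_plus_10  fouls_plus_10_plus_10
team                                        
Sharks             10                     20
Eagles             11                     21
Hence 20.5.

20.5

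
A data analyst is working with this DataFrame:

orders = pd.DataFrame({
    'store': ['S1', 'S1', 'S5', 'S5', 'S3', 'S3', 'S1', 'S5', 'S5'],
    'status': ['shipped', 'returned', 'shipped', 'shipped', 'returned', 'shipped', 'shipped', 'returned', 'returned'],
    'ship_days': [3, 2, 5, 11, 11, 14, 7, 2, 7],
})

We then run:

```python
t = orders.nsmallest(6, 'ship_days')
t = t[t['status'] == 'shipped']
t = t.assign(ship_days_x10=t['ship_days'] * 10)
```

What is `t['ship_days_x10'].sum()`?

150

take 6 rows with smallest ship_days:
  store    status  ship_days
1    S1  returned          2
7    S5  returned          2
0    S1   shipped          3
2    S5   shipped          5
6    S1   shipped          7
8    S5  returned          7
filter rows where status == 'shipped':
  store   status  ship_days
0    S1  shipped          3
2    S5  shipped          5
6    S1  shipped          7
add column ship_days_x10 = t['ship_days'] * 10:
  store   status  ship_days  ship_days_x10
0    S1  shipped          3             30
2    S5  shipped          5             50
6    S1  shipped          7             70
Reading off the sum of column 'ship_days_x10', we get 150.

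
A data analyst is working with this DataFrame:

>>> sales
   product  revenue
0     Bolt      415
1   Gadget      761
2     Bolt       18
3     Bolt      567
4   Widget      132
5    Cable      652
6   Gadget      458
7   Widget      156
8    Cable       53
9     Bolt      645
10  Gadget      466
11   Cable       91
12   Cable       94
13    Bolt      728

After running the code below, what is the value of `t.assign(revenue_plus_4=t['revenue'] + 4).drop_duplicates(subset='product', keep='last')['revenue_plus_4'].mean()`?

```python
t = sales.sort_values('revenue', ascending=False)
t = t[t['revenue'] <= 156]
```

sort by revenue descending:
   product  revenue
1   Gadget      761
13    Bolt      728
5    Cable      652
9     Bolt      645
3     Bolt      567
10  Gadget      466
6   Gadget      458
0     Bolt      415
7   Widget      156
4   Widget      132
12   Cable       94
11   Cable       91
8    Cable       53
2     Bolt       18
filter rows where revenue <= 156:
   product  revenue
7   Widget      156
4   Widget      132
12   Cable       94
11   Cable       91
8    Cable       53
2     Bolt       18
add column revenue_plus_4 = t['revenue'] + 4:
   product  revenue  revenue_plus_4
7   Widget      156             160
4   Widget      132             136
12   Cable       94              98
11   Cable       91              95
8    Cable       53              57
2     Bolt       18              22
drop duplicate product (keep=last):
  product  revenue  revenue_plus_4
4  Widget      132             136
8   Cable       53              57
2    Bolt       18              22
Taking the mean of column 'revenue_plus_4' gives 71.6666666667.

71.6666666667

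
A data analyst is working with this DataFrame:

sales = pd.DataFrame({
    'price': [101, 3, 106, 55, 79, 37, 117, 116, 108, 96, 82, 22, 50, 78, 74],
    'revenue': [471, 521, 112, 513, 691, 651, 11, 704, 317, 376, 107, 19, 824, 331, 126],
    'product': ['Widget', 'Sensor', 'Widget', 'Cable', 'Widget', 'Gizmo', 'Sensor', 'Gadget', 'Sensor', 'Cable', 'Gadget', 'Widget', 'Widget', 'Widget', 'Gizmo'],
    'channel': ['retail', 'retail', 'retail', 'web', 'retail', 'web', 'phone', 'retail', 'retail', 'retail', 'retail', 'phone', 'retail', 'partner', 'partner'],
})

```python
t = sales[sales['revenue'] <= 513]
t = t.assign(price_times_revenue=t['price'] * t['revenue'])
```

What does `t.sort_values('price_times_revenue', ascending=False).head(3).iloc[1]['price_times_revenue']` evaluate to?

36096

filter rows where revenue <= 513:
    price  revenue product  channel
0     101      471  Widget   retail
2     106      112  Widget   retail
3      55      513   Cable      web
6     117       11  Sensor    phone
8     108      317  Sensor   retail
9      96      376   Cable   retail
10     82      107  Gadget   retail
11     22       19  Widget    phone
13     78      331  Widget  partner
14     74      126   Gizmo  partner
add column price_times_revenue = t['price'] * t['revenue']:
    price  revenue product  channel  price_times_revenue
0     101      471  Widget   retail                47571
2     106      112  Widget   retail                11872
3      55      513   Cable      web                28215
6     117       11  Sensor    phone                 1287
8     108      317  Sensor   retail                34236
9      96      376   Cable   retail                36096
10     82      107  Gadget   retail                 8774
11     22       19  Widget    phone                  418
13     78      331  Widget  partner                25818
14     74      126   Gizmo  partner                 9324
sort by price_times_revenue descending:
    price  revenue product  channel  price_times_revenue
0     101      471  Widget   retail                47571
9      96      376   Cable   retail                36096
8     108      317  Sensor   retail                34236
3      55      513   Cable      web                28215
13     78      331  Widget  partner                25818
2     106      112  Widget   retail                11872
14     74      126   Gizmo  partner                 9324
10     82      107  Gadget   retail                 8774
6     117       11  Sensor    phone                 1287
11     22       19  Widget    phone                  418
take first 3 rows:
   price  revenue product channel  price_times_revenue
0    101      471  Widget  retail                47571
9     96      376   Cable  retail                36096
8    108      317  Sensor  retail                34236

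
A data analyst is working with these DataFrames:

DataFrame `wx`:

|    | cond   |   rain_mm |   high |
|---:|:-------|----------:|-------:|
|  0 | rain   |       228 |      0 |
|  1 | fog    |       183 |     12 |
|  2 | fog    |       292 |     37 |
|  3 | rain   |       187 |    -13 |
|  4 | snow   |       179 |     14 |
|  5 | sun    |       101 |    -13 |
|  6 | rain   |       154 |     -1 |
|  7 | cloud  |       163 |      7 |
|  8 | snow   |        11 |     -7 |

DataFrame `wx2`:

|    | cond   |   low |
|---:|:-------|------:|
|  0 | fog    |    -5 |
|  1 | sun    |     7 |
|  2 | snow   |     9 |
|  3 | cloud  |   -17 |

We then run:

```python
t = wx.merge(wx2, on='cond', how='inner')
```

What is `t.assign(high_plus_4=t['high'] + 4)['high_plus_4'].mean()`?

12.3333333333

merge on 'cond' (how='inner') → 6 rows:
    cond  rain_mm  high  low
0    fog      183    12   -5
1    fog      292    37   -5
2   snow      179    14    9
3    sun      101   -13    7
4  cloud      163     7  -17
5   snow       11    -7    9
add column high_plus_4 = t['high'] + 4:
    cond  rain_mm  high  low  high_plus_4
0    fog      183    12   -5           16
1    fog      292    37   -5           41
2   snow      179    14    9           18
3    sun      101   -13    7           -9
4  cloud      163     7  -17           11
5   snow       11    -7    9           -3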